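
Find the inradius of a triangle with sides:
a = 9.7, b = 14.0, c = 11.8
r = Area/s where s is the semi-perimeter.
s = (9.7 + 14.0 + 11.8)/2 = 35.5/2 = 17.75
Area = √(s(s−a)(s−b)(s−c)) = √(17.75·8.05·3.75·5.95) ≈ √3188.18 ≈ 56.4639
r ≈ 56.4639/17.75 ≈ 3.18107

r = 3.181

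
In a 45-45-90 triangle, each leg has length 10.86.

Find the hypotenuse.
In a 45-45-90 triangle the sides are in ratio 1 : 1 : √2, so hypotenuse = leg·√2.
Hypotenuse = 10.86·√2 ≈ 10.86·1.41421 ≈ 15.3584

Hypotenuse = 10.86√2 = 15.36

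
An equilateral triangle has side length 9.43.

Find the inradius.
r = Area/s with s the semi-perimeter.
Area = (√3/4)·9.43² = (√3/4)·88.9249 ≈ 0.433013·88.9249 ≈ 38.5056
s = 3·9.43/2 = 14.145
r ≈ 38.5056/14.145 ≈ 2.72221
(Equivalently r = side/(2√3) = 9.43/3.4641 ≈ 2.72221.)

r = 2.722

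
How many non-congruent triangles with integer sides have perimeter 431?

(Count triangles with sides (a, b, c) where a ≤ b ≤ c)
Let a ≤ b ≤ c with a + b + c = 431. The only binding inequality is a + b > c, i.e. 431 − c > c, so c < 431/2; and c ≥ 431/3 since c is the largest side.
So 144 ≤ c ≤ 215. For each c, b runs from ⌈(431 − c)/2⌉ up to c (then a = 431 − b − c satisfies 1 ≤ a ≤ b automatically), giving c − ⌈(431 − c)/2⌉ + 1 choices.
Summing over c: 1 + 3 + 4 + 6 + … + 106 + 108  (72 terms, c = 144, …, 215) = 3924
Check (closed form: nearest integer to p²/48 for even p, (p+3)²/48 for odd p): (431+3)²/48 = 434²/48 = 188356/48 ≈ 3924.08 → 3924

3924 triangles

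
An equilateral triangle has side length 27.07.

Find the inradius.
r = Area/s with s the semi-perimeter.
Area = (√3/4)·27.07² = (√3/4)·732.7849 ≈ 0.433013·732.7849 ≈ 317.305
s = 3·27.07/2 = 40.605
r ≈ 317.305/40.605 ≈ 7.81444
(Equivalently r = side/(2√3) = 27.07/3.4641 ≈ 7.81444.)

r = 7.814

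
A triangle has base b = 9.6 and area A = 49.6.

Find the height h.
A = ½·b·h  ⇒  h = 2A/b = 2·49.6/9.6 = 99.2/9.6 ≈ 10.3333

h = 10.33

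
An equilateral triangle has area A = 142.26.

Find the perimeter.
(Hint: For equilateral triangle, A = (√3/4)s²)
A = (√3/4)s²  ⇒  s² = 4A/√3 = 4·142.26/√3 = 569.04/1.73205 ≈ 328.535
s ≈ √328.535 ≈ 18.1255
Perimeter = 3s ≈ 3·18.1255 ≈ 54.3766

Perimeter = 54.38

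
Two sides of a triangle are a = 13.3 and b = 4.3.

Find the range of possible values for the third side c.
Triangle inequality: |a − b| < c < a + b
|a − b| = |13.3 − 4.3| = 9
a + b = 13.3 + 4.3 = 17.6

9 < c < 17.6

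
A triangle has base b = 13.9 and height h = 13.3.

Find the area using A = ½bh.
A = ½·b·h = ½·13.9·13.3 = ½·184.87 = 92.435

Area = 92.435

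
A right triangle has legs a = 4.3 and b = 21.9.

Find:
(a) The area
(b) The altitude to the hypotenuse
(a) The legs are perpendicular, so Area = ½·a·b = ½·4.3·21.9 = ½·94.17 = 47.085
(b) Hypotenuse c = √(a² + b²) = √(18.49 + 479.61) = √498.1 ≈ 22.3182
    Area = ½·c·h_c  ⇒  h_c = 2·Area/c = 94.17/22.3182 ≈ 4.21943

Area = 47.085, h_c = 4.219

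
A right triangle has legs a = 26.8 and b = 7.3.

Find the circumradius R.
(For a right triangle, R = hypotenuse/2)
Hypotenuse c = √(a² + b²) = √(718.24 + 53.29) = √771.53 ≈ 27.7764
R = c/2 ≈ 27.7764/2 ≈ 13.8882

R = 13.89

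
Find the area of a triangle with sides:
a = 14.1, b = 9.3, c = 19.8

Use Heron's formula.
s = (14.1 + 9.3 + 19.8)/2 = 43.2/2 = 21.6
s − a = 7.5, s − b = 12.3, s − c = 1.8
s(s−a)(s−b)(s−c) = 21.6·7.5·12.3·1.8 ≈ 3586.68
Area = √3586.68 ≈ 59.8889

Area = 59.89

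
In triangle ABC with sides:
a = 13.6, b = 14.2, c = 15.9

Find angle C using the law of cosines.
c² = a² + b² − 2ab·cos(C)  ⇒  cos(C) = (a² + b² − c²)/(2ab)
cos(C) = (13.6² + 14.2² − 15.9²)/(2·13.6·14.2) = (184.96 + 201.64 − 252.81)/386.24 = 133.79/386.24 ≈ 0.346391
C = arccos(0.346391) ≈ 69.7333°

C = 69.73°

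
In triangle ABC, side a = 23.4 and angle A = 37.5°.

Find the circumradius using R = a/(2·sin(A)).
R = a/(2·sin(A)) = 23.4/(2·sin(37.5°))
sin(37.5°) ≈ 0.608761
R ≈ 23.4/(2·0.608761) = 23.4/1.21752 ≈ 19.2194

R = 19.22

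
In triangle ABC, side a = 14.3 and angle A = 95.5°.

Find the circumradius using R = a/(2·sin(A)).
R = a/(2·sin(A)) = 14.3/(2·sin(95.5°))
sin(95.5°) ≈ 0.995396
R ≈ 14.3/(2·0.995396) = 14.3/1.99079 ≈ 7.18307

R = 7.183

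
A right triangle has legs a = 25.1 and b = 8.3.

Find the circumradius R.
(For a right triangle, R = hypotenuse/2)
Hypotenuse c = √(a² + b²) = √(630.01 + 68.89) = √698.9 ≈ 26.4367
R = c/2 ≈ 26.4367/2 ≈ 13.2184

R = 13.22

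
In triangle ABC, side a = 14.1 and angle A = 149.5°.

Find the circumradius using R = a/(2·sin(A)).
R = a/(2·sin(A)) = 14.1/(2·sin(149.5°))
sin(149.5°) ≈ 0.507538
R ≈ 14.1/(2·0.507538) = 14.1/1.01508 ≈ 13.8906

R = 13.89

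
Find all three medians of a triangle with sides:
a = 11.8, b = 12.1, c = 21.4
Median formula: m_a = ½√(2b² + 2c² − a²) (and cyclically). a² = 139.24, b² = 146.41, c² = 457.96.
m_a = ½√(2·146.41 + 2·457.96 − 139.24) = ½√1069.5 ≈ ½·32.7032 ≈ 16.3516
m_b = ½√(2·139.24 + 2·457.96 − 146.41) = ½√1047.99 ≈ ½·32.3727 ≈ 16.1863
m_c = ½√(2·139.24 + 2·146.41 − 457.96) = ½√113.34 ≈ ½·10.6461 ≈ 5.32306

m_a = 16.35, m_b = 16.19, m_c = 5.323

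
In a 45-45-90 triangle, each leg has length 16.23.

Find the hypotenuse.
In a 45-45-90 triangle the sides are in ratio 1 : 1 : √2, so hypotenuse = leg·√2.
Hypotenuse = 16.23·√2 ≈ 16.23·1.41421 ≈ 22.9527

Hypotenuse = 16.23√2 = 22.95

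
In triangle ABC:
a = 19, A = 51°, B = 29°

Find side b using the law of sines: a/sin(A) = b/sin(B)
a/sin(A) = b/sin(B)  ⇒  b = a·sin(B)/sin(A) = 19·sin(29°)/sin(51°)
sin(29°) ≈ 0.48481, sin(51°) ≈ 0.777146
b ≈ 19·0.48481/0.777146 ≈ 9.21138/0.777146 ≈ 11.8528

b = 11.85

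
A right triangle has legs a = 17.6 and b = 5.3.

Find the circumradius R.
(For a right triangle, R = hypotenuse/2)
Hypotenuse c = √(a² + b²) = √(309.76 + 28.09) = √337.85 ≈ 18.3807
R = c/2 ≈ 18.3807/2 ≈ 9.19035

R = 9.19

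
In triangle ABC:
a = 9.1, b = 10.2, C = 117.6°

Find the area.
Two sides and the included angle (SAS): A = ½·a·b·sin(C) = ½·9.1·10.2·sin(117.6°)
sin(117.6°) ≈ 0.886204
A ≈ ½·92.82·0.886204 = 46.41·0.886204 ≈ 41.1287

Area = 41.13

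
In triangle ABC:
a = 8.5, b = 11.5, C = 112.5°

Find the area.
Two sides and the included angle (SAS): A = ½·a·b·sin(C) = ½·8.5·11.5·sin(112.5°)
sin(112.5°) ≈ 0.92388
A ≈ ½·97.75·0.92388 = 48.875·0.92388 ≈ 45.1546

Area = 45.15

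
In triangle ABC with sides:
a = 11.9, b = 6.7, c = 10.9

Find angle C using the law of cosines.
c² = a² + b² − 2ab·cos(C)  ⇒  cos(C) = (a² + b² − c²)/(2ab)
cos(C) = (11.9² + 6.7² − 10.9²)/(2·11.9·6.7) = (141.61 + 44.89 − 118.81)/159.46 = 67.69/159.46 ≈ 0.424495
C = arccos(0.424495) ≈ 64.8813°

C = 64.88°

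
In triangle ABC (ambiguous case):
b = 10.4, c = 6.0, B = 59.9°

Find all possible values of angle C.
b/sin(B) = c/sin(C)  ⇒  sin(C) = c·sin(B)/b = 6.0·sin(59.9°)/10.4
sin(59.9°) ≈ 0.865151
sin(C) ≈ 6.0·0.865151/10.4 ≈ 5.19091/10.4 ≈ 0.499126
Candidate 1: C₁ = arcsin(0.499126) ≈ 29.9422°  →  A = 180° − 59.9° − 29.9422° ≈ 90.1578° > 0, valid
Candidate 2: C₂ = 180° − C₁ ≈ 150.058°  →  A = 180° − 59.9° − 150.058° ≈ -29.9578° ≤ 0, not a valid triangle

C = 29.94° (one solution)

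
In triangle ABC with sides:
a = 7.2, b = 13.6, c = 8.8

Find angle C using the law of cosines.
c² = a² + b² − 2ab·cos(C)  ⇒  cos(C) = (a² + b² − c²)/(2ab)
cos(C) = (7.2² + 13.6² − 8.8²)/(2·7.2·13.6) = (51.84 + 184.96 − 77.44)/195.84 = 159.36/195.84 ≈ 0.813725
C = arccos(0.813725) ≈ 35.5385°

C = 35.54°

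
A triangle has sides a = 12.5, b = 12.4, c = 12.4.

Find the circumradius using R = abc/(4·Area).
First find the area with Heron's formula.
s = (12.5 + 12.4 + 12.4)/2 = 18.65
Area = √(s(s−a)(s−b)(s−c)) = √(18.65·6.15·6.25·6.25) ≈ √4480.37 ≈ 66.9356
abc = 12.5·12.4·12.4 = 1922
R = abc/(4·Area) ≈ 1922/(4·66.9356) = 1922/267.742 ≈ 7.17854

R = 7.179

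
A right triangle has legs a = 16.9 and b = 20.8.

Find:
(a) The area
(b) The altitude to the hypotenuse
(a) The legs are perpendicular, so Area = ½·a·b = ½·16.9·20.8 = ½·351.52 = 175.76
(b) Hypotenuse c = √(a² + b²) = √(285.61 + 432.64) = √718.25 ≈ 26.8002
    Area = ½·c·h_c  ⇒  h_c = 2·Area/c = 351.52/26.8002 ≈ 13.1163

Area = 175.76, h_c = 13.12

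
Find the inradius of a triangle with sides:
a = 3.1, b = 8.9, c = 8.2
r = Area/s where s is the semi-perimeter.
s = (3.1 + 8.9 + 8.2)/2 = 20.2/2 = 10.1
Area = √(s(s−a)(s−b)(s−c)) = √(10.1·7·1.2·1.9) ≈ √161.196 ≈ 12.6963
r ≈ 12.6963/10.1 ≈ 1.25706

r = 1.257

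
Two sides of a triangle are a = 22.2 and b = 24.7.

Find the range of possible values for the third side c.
Triangle inequality: |a − b| < c < a + b
|a − b| = |22.2 − 24.7| = 2.5
a + b = 22.2 + 24.7 = 46.9

2.5 < c < 46.9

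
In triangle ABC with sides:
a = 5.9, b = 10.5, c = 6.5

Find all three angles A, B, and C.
Law of cosines for each angle (a² = 34.81, b² = 110.25, c² = 42.25):
cos(A) = (b² + c² − a²)/(2bc) = (110.25 + 42.25 − 34.81)/(2·10.5·6.5) = 117.69/136.5 ≈ 0.862198  ⇒  A ≈ 30.4357°
cos(B) = (a² + c² − b²)/(2ac) = (34.81 + 42.25 − 110.25)/(2·5.9·6.5) = -33.19/76.7 ≈ -0.432725  ⇒  B ≈ 115.641°
cos(C) = (a² + b² − c²)/(2ab) = (34.81 + 110.25 − 42.25)/(2·5.9·10.5) = 102.81/123.9 ≈ 0.829782  ⇒  C ≈ 33.9236°
Check: A + B + C ≈ 180°

A = 30.44°, B = 115.6°, C = 33.92°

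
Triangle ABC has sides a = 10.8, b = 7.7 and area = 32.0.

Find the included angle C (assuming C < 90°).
Area = ½·a·b·sin(C)  ⇒  sin(C) = 2·Area/(a·b) = 2·32.0/(10.8·7.7) = 64/83.16 ≈ 0.769601
C = arcsin(0.769601) ≈ 50.3181° (taking the acute solution since C < 90°)

C = 50.32°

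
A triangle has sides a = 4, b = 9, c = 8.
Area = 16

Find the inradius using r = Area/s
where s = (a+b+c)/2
s = (4 + 9 + 8)/2 = 21/2 = 10.5
r = Area/s = 16/10.5 ≈ 1.52381

r = 1.524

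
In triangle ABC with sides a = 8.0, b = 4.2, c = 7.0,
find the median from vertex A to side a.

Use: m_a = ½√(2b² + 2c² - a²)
m_a = ½√(2·4.2² + 2·7.0² − 8.0²) = ½√(2·17.64 + 2·49 − 64) = ½√(35.28 + 98 − 64) = ½√69.28
√69.28 ≈ 8.32346, so m_a ≈ 4.16173

m_a = 4.162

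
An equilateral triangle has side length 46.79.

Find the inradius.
r = Area/s with s the semi-perimeter.
Area = (√3/4)·46.79² = (√3/4)·2189.3041 ≈ 0.433013·2189.3041 ≈ 947.996
s = 3·46.79/2 = 70.185
r ≈ 947.996/70.185 ≈ 13.5071
(Equivalently r = side/(2√3) = 46.79/3.4641 ≈ 13.5071.)

r = 13.51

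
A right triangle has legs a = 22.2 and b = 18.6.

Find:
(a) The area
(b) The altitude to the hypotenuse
(a) The legs are perpendicular, so Area = ½·a·b = ½·22.2·18.6 = ½·412.92 = 206.46
(b) Hypotenuse c = √(a² + b²) = √(492.84 + 345.96) = √838.8 ≈ 28.962
    Area = ½·c·h_c  ⇒  h_c = 2·Area/c = 412.92/28.962 ≈ 14.2573

Area = 206.46, h_c = 14.26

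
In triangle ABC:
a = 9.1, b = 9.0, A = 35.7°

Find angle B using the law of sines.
a/sin(A) = b/sin(B)  ⇒  sin(B) = b·sin(A)/a = 9.0·sin(35.7°)/9.1
sin(35.7°) ≈ 0.583541
sin(B) ≈ 9.0·0.583541/9.1 ≈ 5.25187/9.1 ≈ 0.577129
B = arcsin(0.577129) ≈ 35.2488°
(Since b ≤ a we need B ≤ A, so the obtuse alternative 180° − 35.2488° ≈ 144.751° is rejected.)

B = 35.25°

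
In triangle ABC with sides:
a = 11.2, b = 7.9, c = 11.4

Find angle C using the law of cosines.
c² = a² + b² − 2ab·cos(C)  ⇒  cos(C) = (a² + b² − c²)/(2ab)
cos(C) = (11.2² + 7.9² − 11.4²)/(2·11.2·7.9) = (125.44 + 62.41 − 129.96)/176.96 = 57.89/176.96 ≈ 0.327136
C = arccos(0.327136) ≈ 70.905°

C = 70.9°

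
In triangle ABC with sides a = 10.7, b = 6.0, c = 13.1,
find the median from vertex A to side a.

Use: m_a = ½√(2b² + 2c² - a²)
m_a = ½√(2·6.0² + 2·13.1² − 10.7²) = ½√(2·36 + 2·171.61 − 114.49) = ½√(72 + 343.22 − 114.49) = ½√300.73
√300.73 ≈ 17.3416, so m_a ≈ 8.67078

m_a = 8.671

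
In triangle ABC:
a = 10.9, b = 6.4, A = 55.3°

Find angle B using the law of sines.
a/sin(A) = b/sin(B)  ⇒  sin(B) = b·sin(A)/a = 6.4·sin(55.3°)/10.9
sin(55.3°) ≈ 0.822144
sin(B) ≈ 6.4·0.822144/10.9 ≈ 5.26172/10.9 ≈ 0.482727
B = arcsin(0.482727) ≈ 28.8636°
(Since b ≤ a we need B ≤ A, so the obtuse alternative 180° − 28.8636° ≈ 151.136° is rejected.)

B = 28.86°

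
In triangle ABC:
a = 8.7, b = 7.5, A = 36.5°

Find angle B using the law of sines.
a/sin(A) = b/sin(B)  ⇒  sin(B) = b·sin(A)/a = 7.5·sin(36.5°)/8.7
sin(36.5°) ≈ 0.594823
sin(B) ≈ 7.5·0.594823/8.7 ≈ 4.46117/8.7 ≈ 0.512778
B = arcsin(0.512778) ≈ 30.8491°
(Since b ≤ a we need B ≤ A, so the obtuse alternative 180° − 30.8491° ≈ 149.151° is rejected.)

B = 30.85°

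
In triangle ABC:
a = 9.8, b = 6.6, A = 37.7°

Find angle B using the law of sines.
a/sin(A) = b/sin(B)  ⇒  sin(B) = b·sin(A)/a = 6.6·sin(37.7°)/9.8
sin(37.7°) ≈ 0.611527
sin(B) ≈ 6.6·0.611527/9.8 ≈ 4.03608/9.8 ≈ 0.411845
B = arcsin(0.411845) ≈ 24.3208°
(Since b ≤ a we need B ≤ A, so the obtuse alternative 180° − 24.3208° ≈ 155.679° is rejected.)

B = 24.32°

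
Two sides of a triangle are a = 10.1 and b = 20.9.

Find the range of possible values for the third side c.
Triangle inequality: |a − b| < c < a + b
|a − b| = |10.1 − 20.9| = 10.8
a + b = 10.1 + 20.9 = 31

10.8 < c < 31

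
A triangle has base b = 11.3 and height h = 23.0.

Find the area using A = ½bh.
A = ½·b·h = ½·11.3·23.0 = ½·259.9 = 129.95

Area = 129.95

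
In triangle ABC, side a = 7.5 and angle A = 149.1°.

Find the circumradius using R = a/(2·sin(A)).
R = a/(2·sin(A)) = 7.5/(2·sin(149.1°))
sin(149.1°) ≈ 0.513541
R ≈ 7.5/(2·0.513541) = 7.5/1.02708 ≈ 7.30224

R = 7.302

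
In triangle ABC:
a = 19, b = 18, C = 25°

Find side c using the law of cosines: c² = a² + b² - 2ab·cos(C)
c² = 19² + 18² − 2·19·18·cos(25°)
cos(25°) ≈ 0.906308
c² ≈ 361 + 324 − 684·(0.906308) ≈ 685 − 619.915 ≈ 65.0855
c ≈ √65.0855 ≈ 8.06756

c = 8.068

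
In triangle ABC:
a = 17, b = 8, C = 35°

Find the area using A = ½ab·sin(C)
A = ½·a·b·sin(C) = ½·17·8·sin(35°)
sin(35°) ≈ 0.573576
A ≈ ½·136·0.573576 = 68·0.573576 ≈ 39.0032

Area = 39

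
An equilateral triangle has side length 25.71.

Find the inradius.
r = Area/s with s the semi-perimeter.
Area = (√3/4)·25.71² = (√3/4)·661.0041 ≈ 0.433013·661.0041 ≈ 286.223
s = 3·25.71/2 = 38.565
r ≈ 286.223/38.565 ≈ 7.42184
(Equivalently r = side/(2√3) = 25.71/3.4641 ≈ 7.42184.)

r = 7.422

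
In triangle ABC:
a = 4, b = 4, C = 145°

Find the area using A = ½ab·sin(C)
A = ½·a·b·sin(C) = ½·4·4·sin(145°)
sin(145°) ≈ 0.573576
A ≈ ½·16·0.573576 = 8·0.573576 ≈ 4.58861

Area = 4.589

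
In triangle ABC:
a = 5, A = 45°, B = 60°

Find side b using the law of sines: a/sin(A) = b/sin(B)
a/sin(A) = b/sin(B)  ⇒  b = a·sin(B)/sin(A) = 5·sin(60°)/sin(45°)
sin(60°) ≈ 0.866025, sin(45°) ≈ 0.707107
b ≈ 5·0.866025/0.707107 ≈ 4.33013/0.707107 ≈ 6.12372

b = 6.124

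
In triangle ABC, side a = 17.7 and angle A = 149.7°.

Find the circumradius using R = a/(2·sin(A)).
R = a/(2·sin(A)) = 17.7/(2·sin(149.7°))
sin(149.7°) ≈ 0.504528
R ≈ 17.7/(2·0.504528) = 17.7/1.00906 ≈ 17.5412

R = 17.54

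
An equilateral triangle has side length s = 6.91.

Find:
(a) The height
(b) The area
(a) The height splits the triangle into two 30-60-90 halves: h = s·√3/2 = 6.91·1.73205/2 ≈ 11.9685/2 ≈ 5.98424
(b) Area = (√3/4)·s² = (√3/4)·6.91² = (√3/4)·47.7481 ≈ 0.433013·47.7481 ≈ 20.6755

Height = 5.984, Area = 20.68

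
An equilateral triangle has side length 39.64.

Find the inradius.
r = Area/s with s the semi-perimeter.
Area = (√3/4)·39.64² = (√3/4)·1571.3296 ≈ 0.433013·1571.3296 ≈ 680.406
s = 3·39.64/2 = 59.46
r ≈ 680.406/59.46 ≈ 11.4431
(Equivalently r = side/(2√3) = 39.64/3.4641 ≈ 11.4431.)

r = 11.44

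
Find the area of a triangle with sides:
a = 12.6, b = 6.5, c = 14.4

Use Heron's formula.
s = (12.6 + 6.5 + 14.4)/2 = 33.5/2 = 16.75
s − a = 4.15, s − b = 10.25, s − c = 2.35
s(s−a)(s−b)(s−c) = 16.75·4.15·10.25·2.35 ≈ 1674.38
Area = √1674.38 ≈ 40.9192

Area = 40.92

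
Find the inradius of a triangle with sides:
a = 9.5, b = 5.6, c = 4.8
r = Area/s where s is the semi-perimeter.
s = (9.5 + 5.6 + 4.8)/2 = 19.9/2 = 9.95
Area = √(s(s−a)(s−b)(s−c)) = √(9.95·0.45·4.35·5.15) ≈ √100.307 ≈ 10.0153
r ≈ 10.0153/9.95 ≈ 1.00657

r = 1.007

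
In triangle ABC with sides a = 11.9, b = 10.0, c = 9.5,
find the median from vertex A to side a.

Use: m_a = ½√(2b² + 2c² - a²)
m_a = ½√(2·10.0² + 2·9.5² − 11.9²) = ½√(2·100 + 2·90.25 − 141.61) = ½√(200 + 180.5 − 141.61) = ½√238.89
√238.89 ≈ 15.4561, so m_a ≈ 7.72803

m_a = 7.728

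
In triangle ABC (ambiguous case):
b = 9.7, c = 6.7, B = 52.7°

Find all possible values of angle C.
b/sin(B) = c/sin(C)  ⇒  sin(C) = c·sin(B)/b = 6.7·sin(52.7°)/9.7
sin(52.7°) ≈ 0.795473
sin(C) ≈ 6.7·0.795473/9.7 ≈ 5.32967/9.7 ≈ 0.549451
Candidate 1: C₁ = arcsin(0.549451) ≈ 33.3293°  →  A = 180° − 52.7° − 33.3293° ≈ 93.9707° > 0, valid
Candidate 2: C₂ = 180° − C₁ ≈ 146.671°  →  A = 180° − 52.7° − 146.671° ≈ -19.3707° ≤ 0, not a valid triangle

C = 33.33° (one solution)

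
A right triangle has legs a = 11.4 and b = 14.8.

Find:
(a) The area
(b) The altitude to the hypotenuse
(a) The legs are perpendicular, so Area = ½·a·b = ½·11.4·14.8 = ½·168.72 = 84.36
(b) Hypotenuse c = √(a² + b²) = √(129.96 + 219.04) = √349 ≈ 18.6815
    Area = ½·c·h_c  ⇒  h_c = 2·Area/c = 168.72/18.6815 ≈ 9.03137

Area = 84.36, h_c = 9.031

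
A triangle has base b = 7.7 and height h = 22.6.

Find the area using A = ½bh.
A = ½·b·h = ½·7.7·22.6 = ½·174.02 = 87.01

Area = 87.01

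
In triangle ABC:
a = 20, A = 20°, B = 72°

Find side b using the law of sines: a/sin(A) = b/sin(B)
a/sin(A) = b/sin(B)  ⇒  b = a·sin(B)/sin(A) = 20·sin(72°)/sin(20°)
sin(72°) ≈ 0.951057, sin(20°) ≈ 0.34202
b ≈ 20·0.951057/0.34202 ≈ 19.0211/0.34202 ≈ 55.6141

b = 55.61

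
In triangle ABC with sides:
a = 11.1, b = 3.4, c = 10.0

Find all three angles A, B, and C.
Law of cosines for each angle (a² = 123.21, b² = 11.56, c² = 100):
cos(A) = (b² + c² − a²)/(2bc) = (11.56 + 100 − 123.21)/(2·3.4·10.0) = -11.65/68 ≈ -0.171324  ⇒  A ≈ 99.8648°
cos(B) = (a² + c² − b²)/(2ac) = (123.21 + 100 − 11.56)/(2·11.1·10.0) = 211.65/222 ≈ 0.953378  ⇒  B ≈ 17.5644°
cos(C) = (a² + b² − c²)/(2ab) = (123.21 + 11.56 − 100)/(2·11.1·3.4) = 34.77/75.48 ≈ 0.460652  ⇒  C ≈ 62.5708°
Check: A + B + C ≈ 180°

A = 99.86°, B = 17.56°, C = 62.57°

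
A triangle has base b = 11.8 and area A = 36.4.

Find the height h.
A = ½·b·h  ⇒  h = 2A/b = 2·36.4/11.8 = 72.8/11.8 ≈ 6.16949

h = 6.169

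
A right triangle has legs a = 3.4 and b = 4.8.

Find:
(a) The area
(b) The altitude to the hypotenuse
(a) The legs are perpendicular, so Area = ½·a·b = ½·3.4·4.8 = ½·16.32 = 8.16
(b) Hypotenuse c = √(a² + b²) = √(11.56 + 23.04) = √34.6 ≈ 5.88218
    Area = ½·c·h_c  ⇒  h_c = 2·Area/c = 16.32/5.88218 ≈ 2.77448

Area = 8.16, h_c = 2.774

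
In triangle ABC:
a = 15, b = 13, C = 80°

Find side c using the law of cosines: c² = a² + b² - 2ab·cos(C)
c² = 15² + 13² − 2·15·13·cos(80°)
cos(80°) ≈ 0.173648
c² ≈ 225 + 169 − 390·(0.173648) ≈ 394 − 67.7228 ≈ 326.277
c ≈ √326.277 ≈ 18.0631

c = 18.06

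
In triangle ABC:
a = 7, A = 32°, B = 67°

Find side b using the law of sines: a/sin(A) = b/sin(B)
a/sin(A) = b/sin(B)  ⇒  b = a·sin(B)/sin(A) = 7·sin(67°)/sin(32°)
sin(67°) ≈ 0.920505, sin(32°) ≈ 0.529919
b ≈ 7·0.920505/0.529919 ≈ 6.44353/0.529919 ≈ 12.1595

b = 12.16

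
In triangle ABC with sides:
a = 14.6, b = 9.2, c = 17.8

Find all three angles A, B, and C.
Law of cosines for each angle (a² = 213.16, b² = 84.64, c² = 316.84):
cos(A) = (b² + c² − a²)/(2bc) = (84.64 + 316.84 − 213.16)/(2·9.2·17.8) = 188.32/327.52 ≈ 0.574988  ⇒  A ≈ 54.9012°
cos(B) = (a² + c² − b²)/(2ac) = (213.16 + 316.84 − 84.64)/(2·14.6·17.8) = 445.36/519.76 ≈ 0.856857  ⇒  B ≈ 31.0345°
cos(C) = (a² + b² − c²)/(2ab) = (213.16 + 84.64 − 316.84)/(2·14.6·9.2) = -19.04/268.64 ≈ -0.0708755  ⇒  C ≈ 94.0643°
Check: A + B + C ≈ 180°

A = 54.9°, B = 31.03°, C = 94.06°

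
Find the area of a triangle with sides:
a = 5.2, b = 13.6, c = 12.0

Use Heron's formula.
s = (5.2 + 13.6 + 12.0)/2 = 30.8/2 = 15.4
s − a = 10.2, s − b = 1.8, s − c = 3.4
s(s−a)(s−b)(s−c) = 15.4·10.2·1.8·3.4 ≈ 961.33
Area = √961.33 ≈ 31.0053

Area = 31.01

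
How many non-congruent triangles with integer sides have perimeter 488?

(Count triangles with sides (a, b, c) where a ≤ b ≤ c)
Let a ≤ b ≤ c with a + b + c = 488. The only binding inequality is a + b > c, i.e. 488 − c > c, so c < 488/2; and c ≥ 488/3 since c is the largest side.
So 163 ≤ c ≤ 243. For each c, b runs from ⌈(488 − c)/2⌉ up to c (then a = 488 − b − c satisfies 1 ≤ a ≤ b automatically), giving c − ⌈(488 − c)/2⌉ + 1 choices.
Summing over c: 1 + 3 + 4 + 6 + … + 120 + 121  (81 terms, c = 163, …, 243) = 4961
Check (closed form: nearest integer to p²/48 for even p, (p+3)²/48 for odd p): 488²/48 = 238144/48 ≈ 4961.33 → 4961

4961 triangles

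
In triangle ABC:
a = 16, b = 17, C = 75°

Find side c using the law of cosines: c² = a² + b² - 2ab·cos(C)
c² = 16² + 17² − 2·16·17·cos(75°)
cos(75°) ≈ 0.258819
c² ≈ 256 + 289 − 544·(0.258819) ≈ 545 − 140.798 ≈ 404.202
c ≈ √404.202 ≈ 20.1048

c = 20.1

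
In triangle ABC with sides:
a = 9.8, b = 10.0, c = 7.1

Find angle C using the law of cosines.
c² = a² + b² − 2ab·cos(C)  ⇒  cos(C) = (a² + b² − c²)/(2ab)
cos(C) = (9.8² + 10.0² − 7.1²)/(2·9.8·10.0) = (96.04 + 100 − 50.41)/196 = 145.63/196 ≈ 0.74301
C = arccos(0.74301) ≈ 42.0115°

C = 42.01°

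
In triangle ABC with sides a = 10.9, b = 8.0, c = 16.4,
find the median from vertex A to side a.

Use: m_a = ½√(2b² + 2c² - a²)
m_a = ½√(2·8.0² + 2·16.4² − 10.9²) = ½√(2·64 + 2·268.96 − 118.81) = ½√(128 + 537.92 − 118.81) = ½√547.11
√547.11 ≈ 23.3904, so m_a ≈ 11.6952

m_a = 11.7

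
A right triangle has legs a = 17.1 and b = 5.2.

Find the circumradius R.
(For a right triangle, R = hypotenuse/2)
Hypotenuse c = √(a² + b²) = √(292.41 + 27.04) = √319.45 ≈ 17.8732
R = c/2 ≈ 17.8732/2 ≈ 8.93658

R = 8.937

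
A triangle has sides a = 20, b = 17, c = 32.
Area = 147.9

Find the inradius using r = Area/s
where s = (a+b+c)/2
s = (20 + 17 + 32)/2 = 69/2 = 34.5
r = Area/s = 147.9/34.5 ≈ 4.28696

r = 4.287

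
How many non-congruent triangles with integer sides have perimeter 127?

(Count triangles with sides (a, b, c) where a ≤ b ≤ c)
Let a ≤ b ≤ c with a + b + c = 127. The only binding inequality is a + b > c, i.e. 127 − c > c, so c < 127/2; and c ≥ 127/3 since c is the largest side.
So 43 ≤ c ≤ 63. For each c, b runs from ⌈(127 − c)/2⌉ up to c (then a = 127 − b − c satisfies 1 ≤ a ≤ b automatically), giving c − ⌈(127 − c)/2⌉ + 1 choices.
Summing over c: 2 + 3 + 5 + 6 + … + 30 + 32  (21 terms, c = 43, …, 63) = 352
Check (closed form: nearest integer to p²/48 for even p, (p+3)²/48 for odd p): (127+3)²/48 = 130²/48 = 16900/48 ≈ 352.08 → 352

352 triangles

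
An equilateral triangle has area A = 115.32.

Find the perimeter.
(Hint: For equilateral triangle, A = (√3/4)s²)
A = (√3/4)s²  ⇒  s² = 4A/√3 = 4·115.32/√3 = 461.28/1.73205 ≈ 266.32
s ≈ √266.32 ≈ 16.3193
Perimeter = 3s ≈ 3·16.3193 ≈ 48.958

Perimeter = 48.96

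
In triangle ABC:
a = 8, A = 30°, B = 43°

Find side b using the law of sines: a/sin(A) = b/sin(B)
a/sin(A) = b/sin(B)  ⇒  b = a·sin(B)/sin(A) = 8·sin(43°)/sin(30°)
sin(43°) ≈ 0.681998, sin(30°) ≈ 0.5
b ≈ 8·0.681998/0.5 ≈ 5.45599/0.5 ≈ 10.912

b = 10.91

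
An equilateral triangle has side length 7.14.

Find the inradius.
r = Area/s with s the semi-perimeter.
Area = (√3/4)·7.14² = (√3/4)·50.9796 ≈ 0.433013·50.9796 ≈ 22.0748
s = 3·7.14/2 = 10.71
r ≈ 22.0748/10.71 ≈ 2.06114
(Equivalently r = side/(2√3) = 7.14/3.4641 ≈ 2.06114.)

r = 2.061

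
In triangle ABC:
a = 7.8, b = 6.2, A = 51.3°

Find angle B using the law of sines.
a/sin(A) = b/sin(B)  ⇒  sin(B) = b·sin(A)/a = 6.2·sin(51.3°)/7.8
sin(51.3°) ≈ 0.78043
sin(B) ≈ 6.2·0.78043/7.8 ≈ 4.83867/7.8 ≈ 0.620342
B = arcsin(0.620342) ≈ 38.3411°
(Since b ≤ a we need B ≤ A, so the obtuse alternative 180° − 38.3411° ≈ 141.659° is rejected.)

B = 38.34°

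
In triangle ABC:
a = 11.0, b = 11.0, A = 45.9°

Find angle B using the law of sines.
a/sin(A) = b/sin(B)  ⇒  sin(B) = b·sin(A)/a = 11.0·sin(45.9°)/11.0
sin(45.9°) ≈ 0.718126
sin(B) ≈ 11.0·0.718126/11.0 ≈ 7.89939/11.0 ≈ 0.718126
B = arcsin(0.718126) ≈ 45.9°
(Since b ≤ a we need B ≤ A, so the obtuse alternative 180° − 45.9° ≈ 134.1° is rejected.)

B = 45.9°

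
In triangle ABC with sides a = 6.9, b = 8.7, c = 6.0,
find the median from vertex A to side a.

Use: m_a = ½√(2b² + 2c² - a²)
m_a = ½√(2·8.7² + 2·6.0² − 6.9²) = ½√(2·75.69 + 2·36 − 47.61) = ½√(151.38 + 72 − 47.61) = ½√175.77
√175.77 ≈ 13.2578, so m_a ≈ 6.62891

m_a = 6.629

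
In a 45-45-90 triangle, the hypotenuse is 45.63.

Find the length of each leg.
In a 45-45-90 triangle hypotenuse = leg·√2, so leg = hypotenuse/√2.
Leg = 45.63/√2 ≈ 45.63/1.41421 ≈ 32.2653

Each leg = 32.27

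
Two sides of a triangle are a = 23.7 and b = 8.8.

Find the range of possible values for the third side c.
Triangle inequality: |a − b| < c < a + b
|a − b| = |23.7 − 8.8| = 14.9
a + b = 23.7 + 8.8 = 32.5

14.9 < c < 32.5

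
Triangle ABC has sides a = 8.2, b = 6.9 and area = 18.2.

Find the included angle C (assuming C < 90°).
Area = ½·a·b·sin(C)  ⇒  sin(C) = 2·Area/(a·b) = 2·18.2/(8.2·6.9) = 36.4/56.58 ≈ 0.643337
C = arcsin(0.643337) ≈ 40.0411° (taking the acute solution since C < 90°)

C = 40.04°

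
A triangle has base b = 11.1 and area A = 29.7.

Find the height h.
A = ½·b·h  ⇒  h = 2A/b = 2·29.7/11.1 = 59.4/11.1 ≈ 5.35135

h = 5.351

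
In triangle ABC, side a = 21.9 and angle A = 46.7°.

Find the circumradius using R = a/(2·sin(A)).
R = a/(2·sin(A)) = 21.9/(2·sin(46.7°))
sin(46.7°) ≈ 0.727773
R ≈ 21.9/(2·0.727773) = 21.9/1.45555 ≈ 15.0459

R = 15.05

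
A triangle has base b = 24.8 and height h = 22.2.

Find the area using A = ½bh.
A = ½·b·h = ½·24.8·22.2 = ½·550.56 = 275.28

Area = 275.28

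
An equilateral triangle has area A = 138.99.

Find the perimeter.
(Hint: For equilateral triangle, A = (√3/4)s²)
A = (√3/4)s²  ⇒  s² = 4A/√3 = 4·138.99/√3 = 555.96/1.73205 ≈ 320.984
s ≈ √320.984 ≈ 17.916
Perimeter = 3s ≈ 3·17.916 ≈ 53.7481

Perimeter = 53.75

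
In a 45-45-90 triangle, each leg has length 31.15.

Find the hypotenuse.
In a 45-45-90 triangle the sides are in ratio 1 : 1 : √2, so hypotenuse = leg·√2.
Hypotenuse = 31.15·√2 ≈ 31.15·1.41421 ≈ 44.0528

Hypotenuse = 31.15√2 = 44.05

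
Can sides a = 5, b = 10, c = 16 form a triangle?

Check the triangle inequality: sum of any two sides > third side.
a + b vs c: 5 + 10 = 15 ≤ 16  ✗
a + c vs b: 5 + 16 = 21 > 10  ✓
b + c vs a: 10 + 16 = 26 > 5  ✓

No: 5 + 10 = 15 is not > 16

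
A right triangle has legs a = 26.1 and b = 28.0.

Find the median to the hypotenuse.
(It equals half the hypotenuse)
Hypotenuse c = √(a² + b²) = √(681.21 + 784) = √1465.21 ≈ 38.2781
Median to hypotenuse = c/2 ≈ 38.2781/2 ≈ 19.139

Median = 19.14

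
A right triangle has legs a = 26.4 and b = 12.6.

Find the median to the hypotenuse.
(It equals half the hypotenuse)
Hypotenuse c = √(a² + b²) = √(696.96 + 158.76) = √855.72 ≈ 29.2527
Median to hypotenuse = c/2 ≈ 29.2527/2 ≈ 14.6263

Median = 14.63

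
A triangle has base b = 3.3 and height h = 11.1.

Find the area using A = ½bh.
A = ½·b·h = ½·3.3·11.1 = ½·36.63 = 18.315

Area = 18.315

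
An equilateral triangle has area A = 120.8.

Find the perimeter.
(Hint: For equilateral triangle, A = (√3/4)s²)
A = (√3/4)s²  ⇒  s² = 4A/√3 = 4·120.8/√3 = 483.2/1.73205 ≈ 278.976
s ≈ √278.976 ≈ 16.7026
Perimeter = 3s ≈ 3·16.7026 ≈ 50.1077

Perimeter = 50.11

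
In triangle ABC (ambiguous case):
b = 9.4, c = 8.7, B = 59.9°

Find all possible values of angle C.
b/sin(B) = c/sin(C)  ⇒  sin(C) = c·sin(B)/b = 8.7·sin(59.9°)/9.4
sin(59.9°) ≈ 0.865151
sin(C) ≈ 8.7·0.865151/9.4 ≈ 7.52682/9.4 ≈ 0.800725
Candidate 1: C₁ = arcsin(0.800725) ≈ 53.1994°  →  A = 180° − 59.9° − 53.1994° ≈ 66.9006° > 0, valid
Candidate 2: C₂ = 180° − C₁ ≈ 126.801°  →  A = 180° − 59.9° − 126.801° ≈ -6.7006° ≤ 0, not a valid triangle

C = 53.2° (one solution)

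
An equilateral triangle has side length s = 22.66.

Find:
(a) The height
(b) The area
(a) The height splits the triangle into two 30-60-90 halves: h = s·√3/2 = 22.66·1.73205/2 ≈ 39.2483/2 ≈ 19.6241
(b) Area = (√3/4)·s² = (√3/4)·22.66² = (√3/4)·513.4756 ≈ 0.433013·513.4756 ≈ 222.341

Height = 19.62, Area = 222.3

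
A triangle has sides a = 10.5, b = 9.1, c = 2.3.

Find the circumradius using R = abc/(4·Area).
First find the area with Heron's formula.
s = (10.5 + 9.1 + 2.3)/2 = 10.95
Area = √(s(s−a)(s−b)(s−c)) = √(10.95·0.45·1.85·8.65) ≈ √78.8523 ≈ 8.87988
abc = 10.5·9.1·2.3 = 219.765
R = abc/(4·Area) ≈ 219.765/(4·8.87988) = 219.765/35.5195 ≈ 6.18716

R = 6.187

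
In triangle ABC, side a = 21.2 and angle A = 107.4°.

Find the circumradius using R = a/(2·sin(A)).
R = a/(2·sin(A)) = 21.2/(2·sin(107.4°))
sin(107.4°) ≈ 0.95424
R ≈ 21.2/(2·0.95424) = 21.2/1.90848 ≈ 11.1083

R = 11.11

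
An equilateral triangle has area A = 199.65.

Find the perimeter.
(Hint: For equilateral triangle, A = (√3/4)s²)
A = (√3/4)s²  ⇒  s² = 4A/√3 = 4·199.65/√3 = 798.6/1.73205 ≈ 461.072
s ≈ √461.072 ≈ 21.4726
Perimeter = 3s ≈ 3·21.4726 ≈ 64.4178

Perimeter = 64.42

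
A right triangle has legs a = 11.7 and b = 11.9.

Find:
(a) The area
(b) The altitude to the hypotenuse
(a) The legs are perpendicular, so Area = ½·a·b = ½·11.7·11.9 = ½·139.23 = 69.615
(b) Hypotenuse c = √(a² + b²) = √(136.89 + 141.61) = √278.5 ≈ 16.6883
    Area = ½·c·h_c  ⇒  h_c = 2·Area/c = 139.23/16.6883 ≈ 8.34296

Area = 69.615, h_c = 8.343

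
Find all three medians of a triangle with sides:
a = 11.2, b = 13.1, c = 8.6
Median formula: m_a = ½√(2b² + 2c² − a²) (and cyclically). a² = 125.44, b² = 171.61, c² = 73.96.
m_a = ½√(2·171.61 + 2·73.96 − 125.44) = ½√365.7 ≈ ½·19.1233 ≈ 9.56164
m_b = ½√(2·125.44 + 2·73.96 − 171.61) = ½√227.19 ≈ ½·15.0728 ≈ 7.53641
m_c = ½√(2·125.44 + 2·171.61 − 73.96) = ½√520.14 ≈ ½·22.8066 ≈ 11.4033

m_a = 9.562, m_b = 7.536, m_c = 11.4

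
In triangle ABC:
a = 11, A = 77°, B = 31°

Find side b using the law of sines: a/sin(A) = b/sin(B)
a/sin(A) = b/sin(B)  ⇒  b = a·sin(B)/sin(A) = 11·sin(31°)/sin(77°)
sin(31°) ≈ 0.515038, sin(77°) ≈ 0.97437
b ≈ 11·0.515038/0.97437 ≈ 5.66542/0.97437 ≈ 5.81444

b = 5.814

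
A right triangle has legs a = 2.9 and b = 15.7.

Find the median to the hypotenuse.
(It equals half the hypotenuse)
Hypotenuse c = √(a² + b²) = √(8.41 + 246.49) = √254.9 ≈ 15.9656
Median to hypotenuse = c/2 ≈ 15.9656/2 ≈ 7.98279

Median = 7.983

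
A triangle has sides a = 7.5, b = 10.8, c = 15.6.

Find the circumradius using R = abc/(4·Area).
First find the area with Heron's formula.
s = (7.5 + 10.8 + 15.6)/2 = 16.95
Area = √(s(s−a)(s−b)(s−c)) = √(16.95·9.45·6.15·1.35) ≈ √1329.87 ≈ 36.4674
abc = 7.5·10.8·15.6 = 1263.6
R = abc/(4·Area) ≈ 1263.6/(4·36.4674) = 1263.6/145.87 ≈ 8.66252

R = 8.663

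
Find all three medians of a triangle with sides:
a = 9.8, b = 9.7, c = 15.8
Median formula: m_a = ½√(2b² + 2c² − a²) (and cyclically). a² = 96.04, b² = 94.09, c² = 249.64.
m_a = ½√(2·94.09 + 2·249.64 − 96.04) = ½√591.42 ≈ ½·24.3191 ≈ 12.1596
m_b = ½√(2·96.04 + 2·249.64 − 94.09) = ½√597.27 ≈ ½·24.4391 ≈ 12.2196
m_c = ½√(2·96.04 + 2·94.09 − 249.64) = ½√130.62 ≈ ½·11.4289 ≈ 5.71446

m_a = 12.16, m_b = 12.22, m_c = 5.714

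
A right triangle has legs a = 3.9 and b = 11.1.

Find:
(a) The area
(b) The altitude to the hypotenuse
(a) The legs are perpendicular, so Area = ½·a·b = ½·3.9·11.1 = ½·43.29 = 21.645
(b) Hypotenuse c = √(a² + b²) = √(15.21 + 123.21) = √138.42 ≈ 11.7652
    Area = ½·c·h_c  ⇒  h_c = 2·Area/c = 43.29/11.7652 ≈ 3.67949

Area = 21.645, h_c = 3.679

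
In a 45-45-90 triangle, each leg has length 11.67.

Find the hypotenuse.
In a 45-45-90 triangle the sides are in ratio 1 : 1 : √2, so hypotenuse = leg·√2.
Hypotenuse = 11.67·√2 ≈ 11.67·1.41421 ≈ 16.5039

Hypotenuse = 11.67√2 = 16.5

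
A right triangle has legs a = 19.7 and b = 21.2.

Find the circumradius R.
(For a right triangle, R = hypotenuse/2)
Hypotenuse c = √(a² + b²) = √(388.09 + 449.44) = √837.53 ≈ 28.9401
R = c/2 ≈ 28.9401/2 ≈ 14.4701

R = 14.47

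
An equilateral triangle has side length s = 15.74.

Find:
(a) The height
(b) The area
(a) The height splits the triangle into two 30-60-90 halves: h = s·√3/2 = 15.74·1.73205/2 ≈ 27.2625/2 ≈ 13.6312
(b) Area = (√3/4)·s² = (√3/4)·15.74² = (√3/4)·247.7476 ≈ 0.433013·247.7476 ≈ 107.278

Height = 13.63, Area = 107.3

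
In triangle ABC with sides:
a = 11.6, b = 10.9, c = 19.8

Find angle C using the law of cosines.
c² = a² + b² − 2ab·cos(C)  ⇒  cos(C) = (a² + b² − c²)/(2ab)
cos(C) = (11.6² + 10.9² − 19.8²)/(2·11.6·10.9) = (134.56 + 118.81 − 392.04)/252.88 = -138.67/252.88 ≈ -0.548363
C = arccos(-0.548363) ≈ 123.255°

C = 123.3°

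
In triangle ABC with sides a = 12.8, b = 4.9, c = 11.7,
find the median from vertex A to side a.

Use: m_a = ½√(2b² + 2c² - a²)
m_a = ½√(2·4.9² + 2·11.7² − 12.8²) = ½√(2·24.01 + 2·136.89 − 163.84) = ½√(48.02 + 273.78 − 163.84) = ½√157.96
√157.96 ≈ 12.5682, so m_a ≈ 6.28411

m_a = 6.284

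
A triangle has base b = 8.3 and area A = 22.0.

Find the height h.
A = ½·b·h  ⇒  h = 2A/b = 2·22.0/8.3 = 44/8.3 ≈ 5.3012

h = 5.301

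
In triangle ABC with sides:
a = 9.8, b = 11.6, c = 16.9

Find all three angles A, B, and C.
Law of cosines for each angle (a² = 96.04, b² = 134.56, c² = 285.61):
cos(A) = (b² + c² − a²)/(2bc) = (134.56 + 285.61 − 96.04)/(2·11.6·16.9) = 324.13/392.08 ≈ 0.826694  ⇒  A ≈ 34.2394°
cos(B) = (a² + c² − b²)/(2ac) = (96.04 + 285.61 − 134.56)/(2·9.8·16.9) = 247.09/331.24 ≈ 0.745955  ⇒  B ≈ 41.7588°
cos(C) = (a² + b² − c²)/(2ab) = (96.04 + 134.56 − 285.61)/(2·9.8·11.6) = -55.01/227.36 ≈ -0.241951  ⇒  C ≈ 104.002°
Check: A + B + C ≈ 180°

A = 34.24°, B = 41.76°, C = 104°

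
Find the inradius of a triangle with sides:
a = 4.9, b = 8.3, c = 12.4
r = Area/s where s is the semi-perimeter.
s = (4.9 + 8.3 + 12.4)/2 = 25.6/2 = 12.8
Area = √(s(s−a)(s−b)(s−c)) = √(12.8·7.9·4.5·0.4) ≈ √182.016 ≈ 13.4913
r ≈ 13.4913/12.8 ≈ 1.05401

r = 1.054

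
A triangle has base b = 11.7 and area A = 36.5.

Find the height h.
A = ½·b·h  ⇒  h = 2A/b = 2·36.5/11.7 = 73/11.7 ≈ 6.23932

h = 6.239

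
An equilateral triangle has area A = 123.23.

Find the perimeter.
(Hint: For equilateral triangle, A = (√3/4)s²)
A = (√3/4)s²  ⇒  s² = 4A/√3 = 4·123.23/√3 = 492.92/1.73205 ≈ 284.587
s ≈ √284.587 ≈ 16.8697
Perimeter = 3s ≈ 3·16.8697 ≈ 50.6092

Perimeter = 50.61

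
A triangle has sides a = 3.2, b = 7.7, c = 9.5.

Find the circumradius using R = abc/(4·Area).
First find the area with Heron's formula.
s = (3.2 + 7.7 + 9.5)/2 = 10.2
Area = √(s(s−a)(s−b)(s−c)) = √(10.2·7·2.5·0.7) ≈ √124.95 ≈ 11.1781
abc = 3.2·7.7·9.5 = 234.08
R = abc/(4·Area) ≈ 234.08/(4·11.1781) = 234.08/44.7124 ≈ 5.23524

R = 5.235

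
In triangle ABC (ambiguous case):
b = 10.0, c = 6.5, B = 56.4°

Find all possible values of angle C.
b/sin(B) = c/sin(C)  ⇒  sin(C) = c·sin(B)/b = 6.5·sin(56.4°)/10.0
sin(56.4°) ≈ 0.832921
sin(C) ≈ 6.5·0.832921/10.0 ≈ 5.41399/10.0 ≈ 0.541399
Candidate 1: C₁ = arcsin(0.541399) ≈ 32.7789°  →  A = 180° − 56.4° − 32.7789° ≈ 90.8211° > 0, valid
Candidate 2: C₂ = 180° − C₁ ≈ 147.221°  →  A = 180° − 56.4° − 147.221° ≈ -23.6211° ≤ 0, not a valid triangle

C = 32.78° (one solution)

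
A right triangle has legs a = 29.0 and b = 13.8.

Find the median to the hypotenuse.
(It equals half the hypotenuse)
Hypotenuse c = √(a² + b²) = √(841 + 190.44) = √1031.44 ≈ 32.116
Median to hypotenuse = c/2 ≈ 32.116/2 ≈ 16.058

Median = 16.06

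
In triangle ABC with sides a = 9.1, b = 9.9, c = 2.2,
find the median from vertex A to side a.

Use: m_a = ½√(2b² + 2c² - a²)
m_a = ½√(2·9.9² + 2·2.2² − 9.1²) = ½√(2·98.01 + 2·4.84 − 82.81) = ½√(196.02 + 9.68 − 82.81) = ½√122.89
√122.89 ≈ 11.0856, so m_a ≈ 5.54279

m_a = 5.543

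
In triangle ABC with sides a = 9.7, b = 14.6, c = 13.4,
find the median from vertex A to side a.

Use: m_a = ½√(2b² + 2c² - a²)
m_a = ½√(2·14.6² + 2·13.4² − 9.7²) = ½√(2·213.16 + 2·179.56 − 94.09) = ½√(426.32 + 359.12 − 94.09) = ½√691.35
√691.35 ≈ 26.2935, so m_a ≈ 13.1468

m_a = 13.15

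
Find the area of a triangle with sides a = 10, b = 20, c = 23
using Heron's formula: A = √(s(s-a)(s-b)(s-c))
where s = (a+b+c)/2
s = (10 + 20 + 23)/2 = 53/2 = 26.5
s − a = 16.5, s − b = 6.5, s − c = 3.5
s(s−a)(s−b)(s−c) = 26.5·16.5·6.5·3.5 = 9947.4375
Area = √9947.4375 ≈ 99.7368

s = 26.5, Area = 99.74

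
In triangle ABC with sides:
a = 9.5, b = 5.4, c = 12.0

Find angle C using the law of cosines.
c² = a² + b² − 2ab·cos(C)  ⇒  cos(C) = (a² + b² − c²)/(2ab)
cos(C) = (9.5² + 5.4² − 12.0²)/(2·9.5·5.4) = (90.25 + 29.16 − 144)/102.6 = -24.59/102.6 ≈ -0.239669
C = arccos(-0.239669) ≈ 103.867°

C = 103.9°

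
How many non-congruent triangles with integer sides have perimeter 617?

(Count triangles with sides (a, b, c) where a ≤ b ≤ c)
Let a ≤ b ≤ c with a + b + c = 617. The only binding inequality is a + b > c, i.e. 617 − c > c, so c < 617/2; and c ≥ 617/3 since c is the largest side.
So 206 ≤ c ≤ 308. For each c, b runs from ⌈(617 − c)/2⌉ up to c (then a = 617 − b − c satisfies 1 ≤ a ≤ b automatically), giving c − ⌈(617 − c)/2⌉ + 1 choices.
Summing over c: 1 + 3 + 4 + 6 + … + 153 + 154  (103 terms, c = 206, …, 308) = 8008
Check (closed form: nearest integer to p²/48 for even p, (p+3)²/48 for odd p): (617+3)²/48 = 620²/48 = 384400/48 ≈ 8008.33 → 8008

8008 triangles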